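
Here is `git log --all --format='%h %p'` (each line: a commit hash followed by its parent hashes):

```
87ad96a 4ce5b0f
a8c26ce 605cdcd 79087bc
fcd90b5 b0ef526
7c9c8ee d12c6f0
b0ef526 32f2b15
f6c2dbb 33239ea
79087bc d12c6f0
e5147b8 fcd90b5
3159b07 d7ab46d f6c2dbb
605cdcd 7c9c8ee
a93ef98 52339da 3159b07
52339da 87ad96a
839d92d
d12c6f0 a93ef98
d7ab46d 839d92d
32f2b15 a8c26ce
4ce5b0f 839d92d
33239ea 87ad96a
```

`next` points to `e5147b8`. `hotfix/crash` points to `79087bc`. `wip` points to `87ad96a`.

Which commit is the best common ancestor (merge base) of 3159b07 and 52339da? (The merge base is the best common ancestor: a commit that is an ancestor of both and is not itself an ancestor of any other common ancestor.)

87ad96a

Ancestors of 3159b07: {3159b07, 33239ea, 4ce5b0f, 839d92d, 87ad96a, d7ab46d, f6c2dbb}.
Ancestors of 52339da: {4ce5b0f, 52339da, 839d92d, 87ad96a}.
Common ancestors: {4ce5b0f, 839d92d, 87ad96a}.
Among these, 87ad96a is not an ancestor of any other common ancestor — it is the merge base.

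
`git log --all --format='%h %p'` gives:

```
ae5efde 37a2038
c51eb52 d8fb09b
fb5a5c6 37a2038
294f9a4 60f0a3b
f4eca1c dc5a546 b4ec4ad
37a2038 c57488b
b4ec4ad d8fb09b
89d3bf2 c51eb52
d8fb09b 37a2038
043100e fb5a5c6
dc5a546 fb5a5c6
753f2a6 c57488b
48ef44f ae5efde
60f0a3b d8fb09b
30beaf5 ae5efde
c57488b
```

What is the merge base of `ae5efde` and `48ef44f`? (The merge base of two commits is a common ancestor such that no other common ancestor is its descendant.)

Ancestors of ae5efde: {37a2038, ae5efde, c57488b}.
Ancestors of 48ef44f: {37a2038, 48ef44f, ae5efde, c57488b}.
Common ancestors: {37a2038, ae5efde, c57488b}.
Among these, ae5efde is not an ancestor of any other common ancestor — it is the merge base.

ae5efde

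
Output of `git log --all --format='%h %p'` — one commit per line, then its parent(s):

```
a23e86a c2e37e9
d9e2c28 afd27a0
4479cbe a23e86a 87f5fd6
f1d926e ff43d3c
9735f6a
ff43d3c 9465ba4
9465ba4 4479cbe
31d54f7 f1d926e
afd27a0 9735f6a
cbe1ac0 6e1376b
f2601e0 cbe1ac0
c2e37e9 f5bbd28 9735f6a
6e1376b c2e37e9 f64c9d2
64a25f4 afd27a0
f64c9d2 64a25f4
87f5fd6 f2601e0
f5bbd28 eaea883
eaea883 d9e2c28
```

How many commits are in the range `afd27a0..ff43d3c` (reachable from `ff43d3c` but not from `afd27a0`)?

14

Reachable from ff43d3c: {4479cbe, 64a25f4, 6e1376b, 87f5fd6, 9465ba4, 9735f6a, a23e86a, afd27a0, c2e37e9, cbe1ac0, d9e2c28, eaea883, f2601e0, f5bbd28, f64c9d2, ff43d3c}.
Reachable from afd27a0: {9735f6a, afd27a0}.
In ff43d3c's history but not afd27a0's: {4479cbe, 64a25f4, 6e1376b, 87f5fd6, 9465ba4, a23e86a, c2e37e9, cbe1ac0, d9e2c28, eaea883, f2601e0, f5bbd28, f64c9d2, ff43d3c} — 14 commits.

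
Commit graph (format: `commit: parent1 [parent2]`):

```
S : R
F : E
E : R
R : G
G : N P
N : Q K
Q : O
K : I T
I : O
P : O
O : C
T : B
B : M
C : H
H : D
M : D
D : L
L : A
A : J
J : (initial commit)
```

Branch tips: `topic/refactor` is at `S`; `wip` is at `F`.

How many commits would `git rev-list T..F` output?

Reachable from F: {A, B, C, D, E, F, G, H, I, J, K, L, M, N, O, P, Q, R, T}.
Reachable from T: {A, B, D, J, L, M, T}.
In F's history but not T's: {C, E, F, G, H, I, K, N, O, P, Q, R} — 12 commits.

12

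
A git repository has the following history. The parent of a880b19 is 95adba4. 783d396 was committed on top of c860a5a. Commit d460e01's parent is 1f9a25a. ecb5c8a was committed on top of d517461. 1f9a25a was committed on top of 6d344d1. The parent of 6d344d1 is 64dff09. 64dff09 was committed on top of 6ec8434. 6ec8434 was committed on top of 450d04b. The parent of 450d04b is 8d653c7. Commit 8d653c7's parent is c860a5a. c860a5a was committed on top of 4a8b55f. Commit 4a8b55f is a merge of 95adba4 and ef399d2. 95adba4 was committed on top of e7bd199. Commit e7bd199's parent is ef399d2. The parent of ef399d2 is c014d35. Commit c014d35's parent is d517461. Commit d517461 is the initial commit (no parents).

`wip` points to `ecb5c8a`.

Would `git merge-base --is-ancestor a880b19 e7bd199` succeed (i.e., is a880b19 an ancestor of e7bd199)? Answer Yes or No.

No

Ancestors of e7bd199: {c014d35, d517461, e7bd199, ef399d2}.
a880b19 is not in that set, so it is not an ancestor of e7bd199.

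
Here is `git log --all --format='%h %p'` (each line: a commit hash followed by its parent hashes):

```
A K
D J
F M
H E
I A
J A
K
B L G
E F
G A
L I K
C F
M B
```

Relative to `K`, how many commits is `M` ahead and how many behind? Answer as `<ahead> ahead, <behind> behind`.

Reachable from M: {A, B, G, I, K, L, M}.
Reachable from K: {K}.
Only in M's history (ahead): {A, B, G, I, L, M} — 6.
Only in K's history (behind): {} — 0.

6 ahead, 0 behind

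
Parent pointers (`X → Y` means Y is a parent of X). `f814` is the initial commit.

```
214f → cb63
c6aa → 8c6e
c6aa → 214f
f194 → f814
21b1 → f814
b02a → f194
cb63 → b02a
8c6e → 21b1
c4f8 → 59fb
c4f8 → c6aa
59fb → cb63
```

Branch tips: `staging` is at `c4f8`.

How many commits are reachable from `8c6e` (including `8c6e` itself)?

Walking parent pointers from 8c6e: reachable set = {21b1, 8c6e, f814}.
That is 3 commits.

3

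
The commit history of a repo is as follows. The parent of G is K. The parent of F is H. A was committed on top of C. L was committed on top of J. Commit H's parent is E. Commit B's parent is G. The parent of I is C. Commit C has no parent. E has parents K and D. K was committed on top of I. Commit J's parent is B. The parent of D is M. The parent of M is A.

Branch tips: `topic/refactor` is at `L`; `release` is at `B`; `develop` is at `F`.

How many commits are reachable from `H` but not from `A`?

Reachable from H: {A, C, D, E, H, I, K, M}.
Reachable from A: {A, C}.
In H's history but not A's: {D, E, H, I, K, M} — 6 commits.

6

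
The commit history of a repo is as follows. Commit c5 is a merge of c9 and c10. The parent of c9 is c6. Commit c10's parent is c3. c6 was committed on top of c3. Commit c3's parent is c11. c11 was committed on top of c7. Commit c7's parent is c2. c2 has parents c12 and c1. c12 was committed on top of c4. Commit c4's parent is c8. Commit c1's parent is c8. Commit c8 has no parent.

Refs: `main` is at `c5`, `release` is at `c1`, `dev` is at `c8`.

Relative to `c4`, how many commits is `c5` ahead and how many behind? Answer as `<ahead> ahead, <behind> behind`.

Reachable from c5: {c1, c10, c11, c12, c2, c3, c4, c5, c6, c7, c8, c9}.
Reachable from c4: {c4, c8}.
Only in c5's history (ahead): {c1, c10, c11, c12, c2, c3, c5, c6, c7, c9} — 10.
Only in c4's history (behind): {} — 0.

10 ahead, 0 behind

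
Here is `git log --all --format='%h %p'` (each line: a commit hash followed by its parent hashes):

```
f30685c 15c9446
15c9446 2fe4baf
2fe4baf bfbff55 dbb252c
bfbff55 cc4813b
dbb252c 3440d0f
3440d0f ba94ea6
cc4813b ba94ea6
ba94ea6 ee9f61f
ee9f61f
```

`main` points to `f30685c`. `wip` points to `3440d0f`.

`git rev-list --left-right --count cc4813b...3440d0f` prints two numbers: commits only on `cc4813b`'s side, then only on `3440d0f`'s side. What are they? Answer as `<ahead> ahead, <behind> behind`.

Reachable from cc4813b: {ba94ea6, cc4813b, ee9f61f}.
Reachable from 3440d0f: {3440d0f, ba94ea6, ee9f61f}.
Only in cc4813b's history (ahead): {cc4813b} — 1.
Only in 3440d0f's history (behind): {3440d0f} — 1.

1 ahead, 1 behind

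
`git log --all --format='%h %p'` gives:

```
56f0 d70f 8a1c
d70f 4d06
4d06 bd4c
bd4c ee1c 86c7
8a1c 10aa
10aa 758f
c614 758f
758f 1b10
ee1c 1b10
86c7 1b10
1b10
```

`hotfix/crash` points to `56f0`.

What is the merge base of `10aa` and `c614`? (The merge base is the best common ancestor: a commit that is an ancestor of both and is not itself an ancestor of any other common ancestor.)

758f

Ancestors of 10aa: {10aa, 1b10, 758f}.
Ancestors of c614: {1b10, 758f, c614}.
Common ancestors: {1b10, 758f}.
Among these, 758f is not an ancestor of any other common ancestor — it is the merge base.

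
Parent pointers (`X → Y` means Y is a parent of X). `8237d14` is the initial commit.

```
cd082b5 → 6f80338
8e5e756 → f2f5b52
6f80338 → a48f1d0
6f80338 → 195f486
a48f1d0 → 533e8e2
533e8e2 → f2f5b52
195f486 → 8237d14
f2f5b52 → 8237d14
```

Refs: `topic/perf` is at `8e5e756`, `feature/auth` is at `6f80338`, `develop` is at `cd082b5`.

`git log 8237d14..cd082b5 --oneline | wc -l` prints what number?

6

Reachable from cd082b5: {195f486, 533e8e2, 6f80338, 8237d14, a48f1d0, cd082b5, f2f5b52}.
Reachable from 8237d14: {8237d14}.
In cd082b5's history but not 8237d14's: {195f486, 533e8e2, 6f80338, a48f1d0, cd082b5, f2f5b52} — 6 commits.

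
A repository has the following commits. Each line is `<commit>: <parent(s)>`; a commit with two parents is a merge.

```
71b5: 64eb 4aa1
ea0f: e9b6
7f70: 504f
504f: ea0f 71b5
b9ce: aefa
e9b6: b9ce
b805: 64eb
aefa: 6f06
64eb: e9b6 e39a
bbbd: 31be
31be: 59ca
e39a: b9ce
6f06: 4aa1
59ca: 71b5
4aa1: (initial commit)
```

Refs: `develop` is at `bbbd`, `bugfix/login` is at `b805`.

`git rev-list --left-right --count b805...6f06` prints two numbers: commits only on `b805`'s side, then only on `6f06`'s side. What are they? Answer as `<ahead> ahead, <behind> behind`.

6 ahead, 0 behind

Reachable from b805: {4aa1, 64eb, 6f06, aefa, b805, b9ce, e39a, e9b6}.
Reachable from 6f06: {4aa1, 6f06}.
Only in b805's history (ahead): {64eb, aefa, b805, b9ce, e39a, e9b6} — 6.
Only in 6f06's history (behind): {} — 0.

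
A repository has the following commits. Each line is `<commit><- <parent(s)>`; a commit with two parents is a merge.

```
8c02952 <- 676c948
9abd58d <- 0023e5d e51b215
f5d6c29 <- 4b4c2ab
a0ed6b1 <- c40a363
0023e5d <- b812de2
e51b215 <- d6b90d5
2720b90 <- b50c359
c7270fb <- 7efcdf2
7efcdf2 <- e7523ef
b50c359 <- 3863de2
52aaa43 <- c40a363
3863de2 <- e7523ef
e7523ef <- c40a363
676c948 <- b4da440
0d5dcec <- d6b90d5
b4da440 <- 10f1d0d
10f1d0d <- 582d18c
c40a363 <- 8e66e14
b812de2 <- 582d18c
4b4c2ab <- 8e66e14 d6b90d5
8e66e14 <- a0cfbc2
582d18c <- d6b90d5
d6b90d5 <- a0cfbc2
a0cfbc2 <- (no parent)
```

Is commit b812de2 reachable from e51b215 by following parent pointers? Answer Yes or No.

No

Ancestors of e51b215: {a0cfbc2, d6b90d5, e51b215}.
b812de2 is not in that set, so it is not an ancestor of e51b215.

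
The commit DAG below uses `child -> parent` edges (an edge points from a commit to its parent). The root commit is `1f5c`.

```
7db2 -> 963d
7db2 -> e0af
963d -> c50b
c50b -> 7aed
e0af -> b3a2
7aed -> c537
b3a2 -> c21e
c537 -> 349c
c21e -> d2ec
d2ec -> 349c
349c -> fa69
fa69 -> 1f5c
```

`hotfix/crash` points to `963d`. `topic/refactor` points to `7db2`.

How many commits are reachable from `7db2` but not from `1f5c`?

Reachable from 7db2: {1f5c, 349c, 7aed, 7db2, 963d, b3a2, c21e, c50b, c537, d2ec, e0af, fa69}.
Reachable from 1f5c: {1f5c}.
In 7db2's history but not 1f5c's: {349c, 7aed, 7db2, 963d, b3a2, c21e, c50b, c537, d2ec, e0af, fa69} — 11 commits.

11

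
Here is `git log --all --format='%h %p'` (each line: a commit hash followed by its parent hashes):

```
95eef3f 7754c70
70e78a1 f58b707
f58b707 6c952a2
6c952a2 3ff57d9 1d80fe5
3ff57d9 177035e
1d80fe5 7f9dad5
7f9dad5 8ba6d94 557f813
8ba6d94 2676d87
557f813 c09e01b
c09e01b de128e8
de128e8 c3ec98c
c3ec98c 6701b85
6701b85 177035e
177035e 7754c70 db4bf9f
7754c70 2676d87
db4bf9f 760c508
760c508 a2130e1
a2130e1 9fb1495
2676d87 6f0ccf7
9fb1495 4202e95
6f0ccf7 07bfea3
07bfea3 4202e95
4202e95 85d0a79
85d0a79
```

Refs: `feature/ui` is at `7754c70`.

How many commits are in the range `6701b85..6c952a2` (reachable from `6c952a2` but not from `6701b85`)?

Reachable from 6c952a2: {07bfea3, 177035e, 1d80fe5, 2676d87, 3ff57d9, 4202e95, 557f813, 6701b85, 6c952a2, 6f0ccf7, 760c508, 7754c70, 7f9dad5, 85d0a79, 8ba6d94, 9fb1495, a2130e1, c09e01b, c3ec98c, db4bf9f, de128e8}.
Reachable from 6701b85: {07bfea3, 177035e, 2676d87, 4202e95, 6701b85, 6f0ccf7, 760c508, 7754c70, 85d0a79, 9fb1495, a2130e1, db4bf9f}.
In 6c952a2's history but not 6701b85's: {1d80fe5, 3ff57d9, 557f813, 6c952a2, 7f9dad5, 8ba6d94, c09e01b, c3ec98c, de128e8} — 9 commits.

9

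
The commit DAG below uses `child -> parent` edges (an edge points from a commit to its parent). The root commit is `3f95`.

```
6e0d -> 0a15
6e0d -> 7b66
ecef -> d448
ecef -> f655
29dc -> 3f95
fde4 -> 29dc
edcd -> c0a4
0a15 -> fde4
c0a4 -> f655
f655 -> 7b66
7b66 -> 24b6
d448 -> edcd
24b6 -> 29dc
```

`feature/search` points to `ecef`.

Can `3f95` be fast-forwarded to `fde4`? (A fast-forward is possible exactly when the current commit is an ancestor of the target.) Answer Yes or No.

A fast-forward from 3f95 to fde4 is possible iff 3f95 is an ancestor of fde4.
Ancestors of fde4: {29dc, 3f95, fde4}.
3f95 is among them, so fast-forward is possible.

Yes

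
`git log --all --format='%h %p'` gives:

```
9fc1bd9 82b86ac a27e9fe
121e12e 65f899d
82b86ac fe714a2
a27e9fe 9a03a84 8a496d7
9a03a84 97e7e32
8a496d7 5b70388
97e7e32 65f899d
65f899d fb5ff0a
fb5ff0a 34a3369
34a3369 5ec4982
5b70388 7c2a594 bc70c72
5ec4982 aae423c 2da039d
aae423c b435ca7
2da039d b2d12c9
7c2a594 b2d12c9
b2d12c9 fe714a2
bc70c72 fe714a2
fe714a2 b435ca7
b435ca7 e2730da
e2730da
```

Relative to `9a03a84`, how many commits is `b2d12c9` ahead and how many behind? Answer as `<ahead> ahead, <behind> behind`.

0 ahead, 8 behind

Reachable from b2d12c9: {b2d12c9, b435ca7, e2730da, fe714a2}.
Reachable from 9a03a84: {2da039d, 34a3369, 5ec4982, 65f899d, 97e7e32, 9a03a84, aae423c, b2d12c9, b435ca7, e2730da, fb5ff0a, fe714a2}.
Only in b2d12c9's history (ahead): {} — 0.
Only in 9a03a84's history (behind): {2da039d, 34a3369, 5ec4982, 65f899d, 97e7e32, 9a03a84, aae423c, fb5ff0a} — 8.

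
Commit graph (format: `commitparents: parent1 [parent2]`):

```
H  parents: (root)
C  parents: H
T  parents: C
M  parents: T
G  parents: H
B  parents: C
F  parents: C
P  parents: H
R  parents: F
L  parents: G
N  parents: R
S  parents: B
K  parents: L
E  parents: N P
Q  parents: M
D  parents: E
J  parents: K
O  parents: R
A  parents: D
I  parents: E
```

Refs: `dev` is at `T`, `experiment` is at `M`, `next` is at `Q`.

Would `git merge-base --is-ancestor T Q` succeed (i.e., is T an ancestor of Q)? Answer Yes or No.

Ancestors of Q (commits reachable by following parents): {C, H, M, Q, T}.
T is in that set, so it is an ancestor of Q.

Yes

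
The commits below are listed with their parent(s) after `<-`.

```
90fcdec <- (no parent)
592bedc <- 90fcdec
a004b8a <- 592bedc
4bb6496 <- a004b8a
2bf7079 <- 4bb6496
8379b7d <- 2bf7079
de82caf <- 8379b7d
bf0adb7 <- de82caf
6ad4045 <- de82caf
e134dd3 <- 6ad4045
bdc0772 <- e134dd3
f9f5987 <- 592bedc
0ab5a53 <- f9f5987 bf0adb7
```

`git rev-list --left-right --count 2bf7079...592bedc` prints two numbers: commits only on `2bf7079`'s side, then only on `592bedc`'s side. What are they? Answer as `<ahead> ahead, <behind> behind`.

3 ahead, 0 behind

Reachable from 2bf7079: {2bf7079, 4bb6496, 592bedc, 90fcdec, a004b8a}.
Reachable from 592bedc: {592bedc, 90fcdec}.
Only in 2bf7079's history (ahead): {2bf7079, 4bb6496, a004b8a} — 3.
Only in 592bedc's history (behind): {} — 0.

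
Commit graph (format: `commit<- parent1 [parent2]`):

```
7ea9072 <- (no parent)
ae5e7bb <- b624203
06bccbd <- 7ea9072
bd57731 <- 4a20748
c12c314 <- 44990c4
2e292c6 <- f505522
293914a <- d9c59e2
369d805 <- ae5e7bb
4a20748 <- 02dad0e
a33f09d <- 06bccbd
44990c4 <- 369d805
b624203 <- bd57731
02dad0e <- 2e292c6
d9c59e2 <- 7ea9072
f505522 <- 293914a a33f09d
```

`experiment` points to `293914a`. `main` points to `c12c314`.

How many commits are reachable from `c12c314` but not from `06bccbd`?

Reachable from c12c314: {02dad0e, 06bccbd, 293914a, 2e292c6, 369d805, 44990c4, 4a20748, 7ea9072, a33f09d, ae5e7bb, b624203, bd57731, c12c314, d9c59e2, f505522}.
Reachable from 06bccbd: {06bccbd, 7ea9072}.
In c12c314's history but not 06bccbd's: {02dad0e, 293914a, 2e292c6, 369d805, 44990c4, 4a20748, a33f09d, ae5e7bb, b624203, bd57731, c12c314, d9c59e2, f505522} — 13 commits.

13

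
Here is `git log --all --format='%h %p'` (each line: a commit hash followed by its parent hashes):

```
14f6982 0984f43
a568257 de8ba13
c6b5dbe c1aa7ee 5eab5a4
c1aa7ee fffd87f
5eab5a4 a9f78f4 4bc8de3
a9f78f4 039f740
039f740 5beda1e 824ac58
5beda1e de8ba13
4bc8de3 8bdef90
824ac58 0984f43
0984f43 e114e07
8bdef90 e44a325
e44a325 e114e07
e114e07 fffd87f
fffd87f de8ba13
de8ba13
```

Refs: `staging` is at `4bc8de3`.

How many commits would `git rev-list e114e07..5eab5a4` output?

Reachable from 5eab5a4: {039f740, 0984f43, 4bc8de3, 5beda1e, 5eab5a4, 824ac58, 8bdef90, a9f78f4, de8ba13, e114e07, e44a325, fffd87f}.
Reachable from e114e07: {de8ba13, e114e07, fffd87f}.
In 5eab5a4's history but not e114e07's: {039f740, 0984f43, 4bc8de3, 5beda1e, 5eab5a4, 824ac58, 8bdef90, a9f78f4, e44a325} — 9 commits.

9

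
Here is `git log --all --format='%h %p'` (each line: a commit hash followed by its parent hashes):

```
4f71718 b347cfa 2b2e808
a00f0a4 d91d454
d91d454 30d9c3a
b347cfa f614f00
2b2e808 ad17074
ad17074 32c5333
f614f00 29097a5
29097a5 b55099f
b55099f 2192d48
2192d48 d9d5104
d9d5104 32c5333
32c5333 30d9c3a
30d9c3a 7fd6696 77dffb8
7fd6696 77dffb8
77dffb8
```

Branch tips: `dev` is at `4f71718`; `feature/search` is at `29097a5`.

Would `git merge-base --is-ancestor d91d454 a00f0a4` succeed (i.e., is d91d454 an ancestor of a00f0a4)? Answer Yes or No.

Ancestors of a00f0a4 (commits reachable by following parents): {30d9c3a, 77dffb8, 7fd6696, a00f0a4, d91d454}.
d91d454 is in that set, so it is an ancestor of a00f0a4.

Yes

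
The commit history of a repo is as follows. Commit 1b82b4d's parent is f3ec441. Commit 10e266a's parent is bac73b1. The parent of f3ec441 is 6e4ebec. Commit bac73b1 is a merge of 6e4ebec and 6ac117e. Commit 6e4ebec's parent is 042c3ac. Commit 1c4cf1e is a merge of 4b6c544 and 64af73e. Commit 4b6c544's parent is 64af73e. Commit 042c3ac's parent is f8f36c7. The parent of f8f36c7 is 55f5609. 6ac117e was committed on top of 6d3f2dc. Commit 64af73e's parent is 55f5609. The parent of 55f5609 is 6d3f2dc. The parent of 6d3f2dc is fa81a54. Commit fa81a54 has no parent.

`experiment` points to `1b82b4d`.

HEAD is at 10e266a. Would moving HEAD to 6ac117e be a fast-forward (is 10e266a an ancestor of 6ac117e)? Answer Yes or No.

No

A fast-forward from 10e266a to 6ac117e is possible iff 10e266a is an ancestor of 6ac117e.
Ancestors of 6ac117e: {6ac117e, 6d3f2dc, fa81a54}.
10e266a is not among them, so fast-forward is not possible.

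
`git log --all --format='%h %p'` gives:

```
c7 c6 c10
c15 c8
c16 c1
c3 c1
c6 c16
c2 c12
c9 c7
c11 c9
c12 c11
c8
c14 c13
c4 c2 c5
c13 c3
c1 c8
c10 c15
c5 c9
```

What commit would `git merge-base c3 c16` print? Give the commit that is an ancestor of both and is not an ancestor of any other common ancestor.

Ancestors of c3: {c1, c3, c8}.
Ancestors of c16: {c1, c16, c8}.
Common ancestors: {c1, c8}.
Among these, c1 is not an ancestor of any other common ancestor — it is the merge base.

c1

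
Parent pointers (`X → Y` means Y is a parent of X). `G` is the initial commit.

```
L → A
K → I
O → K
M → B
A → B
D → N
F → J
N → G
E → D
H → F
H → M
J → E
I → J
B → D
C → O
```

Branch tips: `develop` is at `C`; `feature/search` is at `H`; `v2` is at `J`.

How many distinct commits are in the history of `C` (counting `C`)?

9

Walking parent pointers from C: reachable set = {C, D, E, G, I, J, K, N, O}.
That is 9 commits.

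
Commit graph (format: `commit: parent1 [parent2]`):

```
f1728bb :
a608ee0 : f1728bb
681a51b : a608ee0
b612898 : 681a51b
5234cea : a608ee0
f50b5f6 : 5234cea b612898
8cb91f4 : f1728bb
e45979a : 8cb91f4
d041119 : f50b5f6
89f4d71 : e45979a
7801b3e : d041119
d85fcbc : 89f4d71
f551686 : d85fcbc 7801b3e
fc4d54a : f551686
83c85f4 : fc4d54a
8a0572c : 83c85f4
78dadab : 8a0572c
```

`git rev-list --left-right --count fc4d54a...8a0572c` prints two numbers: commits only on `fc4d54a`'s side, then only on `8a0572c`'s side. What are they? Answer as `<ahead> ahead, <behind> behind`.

Reachable from fc4d54a: {5234cea, 681a51b, 7801b3e, 89f4d71, 8cb91f4, a608ee0, b612898, d041119, d85fcbc, e45979a, f1728bb, f50b5f6, f551686, fc4d54a}.
Reachable from 8a0572c: {5234cea, 681a51b, 7801b3e, 83c85f4, 89f4d71, 8a0572c, 8cb91f4, a608ee0, b612898, d041119, d85fcbc, e45979a, f1728bb, f50b5f6, f551686, fc4d54a}.
Only in fc4d54a's history (ahead): {} — 0.
Only in 8a0572c's history (behind): {83c85f4, 8a0572c} — 2.

0 ahead, 2 behind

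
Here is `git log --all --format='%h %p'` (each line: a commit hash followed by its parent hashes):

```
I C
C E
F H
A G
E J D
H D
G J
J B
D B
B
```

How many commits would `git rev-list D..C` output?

3

Reachable from C: {B, C, D, E, J}.
Reachable from D: {B, D}.
In C's history but not D's: {C, E, J} — 3 commits.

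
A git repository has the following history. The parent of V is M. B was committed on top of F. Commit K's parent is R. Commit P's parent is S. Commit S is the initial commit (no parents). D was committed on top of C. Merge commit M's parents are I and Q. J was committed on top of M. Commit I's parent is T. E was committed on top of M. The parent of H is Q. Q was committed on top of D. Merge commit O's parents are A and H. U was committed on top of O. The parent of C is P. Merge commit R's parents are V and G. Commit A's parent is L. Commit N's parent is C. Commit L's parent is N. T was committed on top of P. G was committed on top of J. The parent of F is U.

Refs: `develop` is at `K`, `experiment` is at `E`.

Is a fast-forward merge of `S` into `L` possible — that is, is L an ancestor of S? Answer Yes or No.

A fast-forward from L to S is possible iff L is an ancestor of S.
Ancestors of S: {S}.
L is not among them, so fast-forward is not possible.

No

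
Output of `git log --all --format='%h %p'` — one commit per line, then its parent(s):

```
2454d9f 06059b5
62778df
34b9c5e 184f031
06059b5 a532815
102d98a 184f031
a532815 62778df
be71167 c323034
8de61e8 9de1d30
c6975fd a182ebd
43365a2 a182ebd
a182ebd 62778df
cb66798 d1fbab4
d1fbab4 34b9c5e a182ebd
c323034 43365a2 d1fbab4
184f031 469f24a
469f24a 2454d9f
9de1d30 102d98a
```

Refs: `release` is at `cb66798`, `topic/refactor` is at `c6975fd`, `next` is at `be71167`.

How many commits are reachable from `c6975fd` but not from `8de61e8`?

2

Reachable from c6975fd: {62778df, a182ebd, c6975fd}.
Reachable from 8de61e8: {06059b5, 102d98a, 184f031, 2454d9f, 469f24a, 62778df, 8de61e8, 9de1d30, a532815}.
In c6975fd's history but not 8de61e8's: {a182ebd, c6975fd} — 2 commits.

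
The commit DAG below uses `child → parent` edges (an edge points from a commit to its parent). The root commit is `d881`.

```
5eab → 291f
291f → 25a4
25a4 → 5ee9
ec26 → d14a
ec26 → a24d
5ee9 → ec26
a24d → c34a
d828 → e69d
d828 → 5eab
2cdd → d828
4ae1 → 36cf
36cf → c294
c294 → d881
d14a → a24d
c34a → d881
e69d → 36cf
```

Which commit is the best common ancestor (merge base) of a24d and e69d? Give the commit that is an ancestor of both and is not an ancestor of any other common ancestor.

d881

Ancestors of a24d: {a24d, c34a, d881}.
Ancestors of e69d: {36cf, c294, d881, e69d}.
Common ancestors: {d881}.
The only common ancestor is d881, so it is the merge base.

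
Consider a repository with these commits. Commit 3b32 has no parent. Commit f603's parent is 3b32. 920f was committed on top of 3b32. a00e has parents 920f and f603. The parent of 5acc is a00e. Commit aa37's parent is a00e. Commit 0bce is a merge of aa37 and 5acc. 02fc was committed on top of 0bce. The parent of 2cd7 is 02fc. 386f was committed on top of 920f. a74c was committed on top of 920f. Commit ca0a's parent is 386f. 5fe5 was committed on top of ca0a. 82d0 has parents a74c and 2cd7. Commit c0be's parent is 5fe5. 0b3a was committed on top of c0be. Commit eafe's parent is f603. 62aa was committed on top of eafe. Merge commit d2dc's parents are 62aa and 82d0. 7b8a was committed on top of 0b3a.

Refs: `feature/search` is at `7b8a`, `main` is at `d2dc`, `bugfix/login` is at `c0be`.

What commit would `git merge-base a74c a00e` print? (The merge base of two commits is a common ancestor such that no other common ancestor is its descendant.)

920f

Ancestors of a74c: {3b32, 920f, a74c}.
Ancestors of a00e: {3b32, 920f, a00e, f603}.
Common ancestors: {3b32, 920f}.
Among these, 920f is not an ancestor of any other common ancestor — it is the merge base.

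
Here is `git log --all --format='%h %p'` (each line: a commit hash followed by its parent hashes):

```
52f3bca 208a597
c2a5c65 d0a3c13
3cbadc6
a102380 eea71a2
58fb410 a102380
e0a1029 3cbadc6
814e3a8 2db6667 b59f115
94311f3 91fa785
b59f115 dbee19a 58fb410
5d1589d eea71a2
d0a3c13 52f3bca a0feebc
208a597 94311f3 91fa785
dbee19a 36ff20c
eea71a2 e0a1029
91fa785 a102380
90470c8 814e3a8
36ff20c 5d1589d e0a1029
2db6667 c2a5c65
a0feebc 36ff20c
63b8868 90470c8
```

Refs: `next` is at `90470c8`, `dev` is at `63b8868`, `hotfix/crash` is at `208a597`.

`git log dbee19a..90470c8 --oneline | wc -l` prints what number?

Reachable from 90470c8: {208a597, 2db6667, 36ff20c, 3cbadc6, 52f3bca, 58fb410, 5d1589d, 814e3a8, 90470c8, 91fa785, 94311f3, a0feebc, a102380, b59f115, c2a5c65, d0a3c13, dbee19a, e0a1029, eea71a2}.
Reachable from dbee19a: {36ff20c, 3cbadc6, 5d1589d, dbee19a, e0a1029, eea71a2}.
In 90470c8's history but not dbee19a's: {208a597, 2db6667, 52f3bca, 58fb410, 814e3a8, 90470c8, 91fa785, 94311f3, a0feebc, a102380, b59f115, c2a5c65, d0a3c13} — 13 commits.

13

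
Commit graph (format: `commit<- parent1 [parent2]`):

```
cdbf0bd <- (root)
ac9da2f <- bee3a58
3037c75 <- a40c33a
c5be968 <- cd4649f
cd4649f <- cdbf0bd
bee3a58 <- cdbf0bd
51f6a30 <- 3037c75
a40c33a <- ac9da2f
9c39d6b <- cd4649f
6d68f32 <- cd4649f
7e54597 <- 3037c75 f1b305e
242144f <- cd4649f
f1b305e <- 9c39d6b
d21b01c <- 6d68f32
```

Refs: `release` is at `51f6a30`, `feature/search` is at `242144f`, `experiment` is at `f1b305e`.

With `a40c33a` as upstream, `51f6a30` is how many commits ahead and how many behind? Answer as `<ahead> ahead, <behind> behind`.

Reachable from 51f6a30: {3037c75, 51f6a30, a40c33a, ac9da2f, bee3a58, cdbf0bd}.
Reachable from a40c33a: {a40c33a, ac9da2f, bee3a58, cdbf0bd}.
Only in 51f6a30's history (ahead): {3037c75, 51f6a30} — 2.
Only in a40c33a's history (behind): {} — 0.

2 ahead, 0 behind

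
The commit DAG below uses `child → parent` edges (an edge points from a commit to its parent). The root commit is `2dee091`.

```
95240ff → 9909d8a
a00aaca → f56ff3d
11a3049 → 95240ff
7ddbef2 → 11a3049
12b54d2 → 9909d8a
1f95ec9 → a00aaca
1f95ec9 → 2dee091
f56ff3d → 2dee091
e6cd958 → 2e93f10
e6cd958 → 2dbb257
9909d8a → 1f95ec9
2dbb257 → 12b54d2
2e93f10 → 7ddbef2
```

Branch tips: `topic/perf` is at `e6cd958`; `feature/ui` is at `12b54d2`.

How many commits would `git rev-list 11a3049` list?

7

Walking parent pointers from 11a3049: reachable set = {11a3049, 1f95ec9, 2dee091, 95240ff, 9909d8a, a00aaca, f56ff3d}.
That is 7 commits.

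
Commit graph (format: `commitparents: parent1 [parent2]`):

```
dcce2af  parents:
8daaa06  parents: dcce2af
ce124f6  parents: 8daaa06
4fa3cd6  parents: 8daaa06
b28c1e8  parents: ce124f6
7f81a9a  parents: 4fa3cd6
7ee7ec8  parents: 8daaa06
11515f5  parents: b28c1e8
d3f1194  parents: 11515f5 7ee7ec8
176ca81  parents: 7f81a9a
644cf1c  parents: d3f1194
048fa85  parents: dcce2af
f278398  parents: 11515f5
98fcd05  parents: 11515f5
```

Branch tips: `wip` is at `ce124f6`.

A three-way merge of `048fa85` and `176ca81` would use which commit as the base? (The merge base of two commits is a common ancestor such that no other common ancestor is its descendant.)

dcce2af

Ancestors of 048fa85: {048fa85, dcce2af}.
Ancestors of 176ca81: {176ca81, 4fa3cd6, 7f81a9a, 8daaa06, dcce2af}.
Common ancestors: {dcce2af}.
The only common ancestor is dcce2af, so it is the merge base.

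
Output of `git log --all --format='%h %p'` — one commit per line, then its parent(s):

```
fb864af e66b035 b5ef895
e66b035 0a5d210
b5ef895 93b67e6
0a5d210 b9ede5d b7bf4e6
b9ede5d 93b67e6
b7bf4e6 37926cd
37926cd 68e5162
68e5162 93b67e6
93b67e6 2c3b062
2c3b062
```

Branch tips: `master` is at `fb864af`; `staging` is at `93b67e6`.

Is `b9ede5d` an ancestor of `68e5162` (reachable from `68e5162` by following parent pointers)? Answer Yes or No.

No

Ancestors of 68e5162: {2c3b062, 68e5162, 93b67e6}.
b9ede5d is not in that set, so it is not an ancestor of 68e5162.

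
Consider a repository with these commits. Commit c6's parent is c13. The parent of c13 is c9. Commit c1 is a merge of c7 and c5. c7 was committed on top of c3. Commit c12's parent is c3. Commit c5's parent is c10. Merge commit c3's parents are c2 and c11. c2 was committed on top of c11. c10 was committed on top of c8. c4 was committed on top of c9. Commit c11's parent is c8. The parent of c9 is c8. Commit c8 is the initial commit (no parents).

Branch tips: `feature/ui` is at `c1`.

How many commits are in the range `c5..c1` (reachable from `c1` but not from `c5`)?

5

Reachable from c1: {c1, c10, c11, c2, c3, c5, c7, c8}.
Reachable from c5: {c10, c5, c8}.
In c1's history but not c5's: {c1, c11, c2, c3, c7} — 5 commits.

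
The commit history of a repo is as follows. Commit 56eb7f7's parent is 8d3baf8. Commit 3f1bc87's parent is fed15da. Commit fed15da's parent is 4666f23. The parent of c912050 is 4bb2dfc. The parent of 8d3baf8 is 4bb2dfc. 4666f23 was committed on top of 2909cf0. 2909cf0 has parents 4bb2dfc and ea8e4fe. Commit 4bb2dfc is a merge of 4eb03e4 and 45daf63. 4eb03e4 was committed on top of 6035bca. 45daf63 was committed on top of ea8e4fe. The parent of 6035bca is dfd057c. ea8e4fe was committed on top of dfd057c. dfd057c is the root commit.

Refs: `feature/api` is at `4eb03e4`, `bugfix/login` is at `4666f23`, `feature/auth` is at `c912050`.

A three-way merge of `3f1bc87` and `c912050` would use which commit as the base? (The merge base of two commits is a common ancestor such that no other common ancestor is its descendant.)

4bb2dfc

Ancestors of 3f1bc87: {2909cf0, 3f1bc87, 45daf63, 4666f23, 4bb2dfc, 4eb03e4, 6035bca, dfd057c, ea8e4fe, fed15da}.
Ancestors of c912050: {45daf63, 4bb2dfc, 4eb03e4, 6035bca, c912050, dfd057c, ea8e4fe}.
Common ancestors: {45daf63, 4bb2dfc, 4eb03e4, 6035bca, dfd057c, ea8e4fe}.
Among these, 4bb2dfc is not an ancestor of any other common ancestor — it is the merge base.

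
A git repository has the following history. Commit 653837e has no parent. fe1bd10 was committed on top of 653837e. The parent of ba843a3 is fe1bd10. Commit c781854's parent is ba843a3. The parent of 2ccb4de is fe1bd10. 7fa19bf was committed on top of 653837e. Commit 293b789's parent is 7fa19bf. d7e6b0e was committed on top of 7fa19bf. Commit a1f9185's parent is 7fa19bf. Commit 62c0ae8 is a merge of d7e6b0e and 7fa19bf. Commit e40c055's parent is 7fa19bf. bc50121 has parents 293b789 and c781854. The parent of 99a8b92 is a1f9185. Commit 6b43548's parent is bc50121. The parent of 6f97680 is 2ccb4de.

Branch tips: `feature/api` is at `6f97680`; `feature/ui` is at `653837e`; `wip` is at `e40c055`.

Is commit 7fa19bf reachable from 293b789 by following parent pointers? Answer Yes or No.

Yes

Ancestors of 293b789 (commits reachable by following parents): {293b789, 653837e, 7fa19bf}.
7fa19bf is in that set, so it is an ancestor of 293b789.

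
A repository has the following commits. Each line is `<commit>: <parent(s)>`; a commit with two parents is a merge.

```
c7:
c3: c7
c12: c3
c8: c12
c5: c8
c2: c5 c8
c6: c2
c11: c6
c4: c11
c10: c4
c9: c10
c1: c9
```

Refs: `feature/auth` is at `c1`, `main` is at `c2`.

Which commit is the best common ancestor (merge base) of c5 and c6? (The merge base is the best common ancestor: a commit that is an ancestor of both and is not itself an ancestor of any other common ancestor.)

c5

Ancestors of c5: {c12, c3, c5, c7, c8}.
Ancestors of c6: {c12, c2, c3, c5, c6, c7, c8}.
Common ancestors: {c12, c3, c5, c7, c8}.
Among these, c5 is not an ancestor of any other common ancestor — it is the merge base.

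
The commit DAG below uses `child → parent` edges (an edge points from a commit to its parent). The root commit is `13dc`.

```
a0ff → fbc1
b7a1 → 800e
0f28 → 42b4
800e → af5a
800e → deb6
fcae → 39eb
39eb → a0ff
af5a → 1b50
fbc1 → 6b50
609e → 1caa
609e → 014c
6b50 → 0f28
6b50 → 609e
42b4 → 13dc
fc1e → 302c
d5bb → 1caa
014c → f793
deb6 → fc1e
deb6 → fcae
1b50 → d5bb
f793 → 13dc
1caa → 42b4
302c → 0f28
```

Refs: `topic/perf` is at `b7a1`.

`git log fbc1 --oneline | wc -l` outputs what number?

9

Walking parent pointers from fbc1: reachable set = {014c, 0f28, 13dc, 1caa, 42b4, 609e, 6b50, f793, fbc1}.
That is 9 commits.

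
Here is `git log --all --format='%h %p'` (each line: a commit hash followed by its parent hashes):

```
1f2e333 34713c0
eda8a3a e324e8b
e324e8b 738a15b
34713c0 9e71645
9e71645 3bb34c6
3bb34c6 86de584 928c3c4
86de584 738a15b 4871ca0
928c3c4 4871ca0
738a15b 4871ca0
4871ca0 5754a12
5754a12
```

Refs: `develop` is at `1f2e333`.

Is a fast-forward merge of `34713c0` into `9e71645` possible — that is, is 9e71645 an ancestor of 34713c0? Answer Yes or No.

A fast-forward from 9e71645 to 34713c0 is possible iff 9e71645 is an ancestor of 34713c0.
Ancestors of 34713c0: {34713c0, 3bb34c6, 4871ca0, 5754a12, 738a15b, 86de584, 928c3c4, 9e71645}.
9e71645 is among them, so fast-forward is possible.

Yes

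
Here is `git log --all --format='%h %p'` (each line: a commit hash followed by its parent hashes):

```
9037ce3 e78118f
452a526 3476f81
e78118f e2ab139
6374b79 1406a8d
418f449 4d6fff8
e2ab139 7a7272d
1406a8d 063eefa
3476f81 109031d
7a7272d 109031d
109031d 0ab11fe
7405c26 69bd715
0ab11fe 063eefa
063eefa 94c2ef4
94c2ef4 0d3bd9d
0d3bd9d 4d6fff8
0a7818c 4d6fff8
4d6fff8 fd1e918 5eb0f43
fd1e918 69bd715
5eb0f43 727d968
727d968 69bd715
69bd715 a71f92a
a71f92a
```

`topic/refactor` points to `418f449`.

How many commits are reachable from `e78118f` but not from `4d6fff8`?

Reachable from e78118f: {063eefa, 0ab11fe, 0d3bd9d, 109031d, 4d6fff8, 5eb0f43, 69bd715, 727d968, 7a7272d, 94c2ef4, a71f92a, e2ab139, e78118f, fd1e918}.
Reachable from 4d6fff8: {4d6fff8, 5eb0f43, 69bd715, 727d968, a71f92a, fd1e918}.
In e78118f's history but not 4d6fff8's: {063eefa, 0ab11fe, 0d3bd9d, 109031d, 7a7272d, 94c2ef4, e2ab139, e78118f} — 8 commits.

8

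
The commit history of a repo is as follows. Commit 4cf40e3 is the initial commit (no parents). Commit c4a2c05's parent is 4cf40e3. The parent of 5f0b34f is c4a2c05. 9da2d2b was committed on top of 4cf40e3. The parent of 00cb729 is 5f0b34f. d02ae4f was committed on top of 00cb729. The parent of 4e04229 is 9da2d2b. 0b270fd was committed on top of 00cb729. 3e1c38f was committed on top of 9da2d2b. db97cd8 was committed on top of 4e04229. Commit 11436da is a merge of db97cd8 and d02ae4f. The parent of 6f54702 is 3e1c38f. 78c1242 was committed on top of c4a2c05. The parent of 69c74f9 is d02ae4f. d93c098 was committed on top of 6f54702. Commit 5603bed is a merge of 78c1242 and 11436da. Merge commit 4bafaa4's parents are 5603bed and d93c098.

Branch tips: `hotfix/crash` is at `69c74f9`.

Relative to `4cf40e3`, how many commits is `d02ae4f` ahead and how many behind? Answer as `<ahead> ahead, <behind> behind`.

Reachable from d02ae4f: {00cb729, 4cf40e3, 5f0b34f, c4a2c05, d02ae4f}.
Reachable from 4cf40e3: {4cf40e3}.
Only in d02ae4f's history (ahead): {00cb729, 5f0b34f, c4a2c05, d02ae4f} — 4.
Only in 4cf40e3's history (behind): {} — 0.

4 ahead, 0 behind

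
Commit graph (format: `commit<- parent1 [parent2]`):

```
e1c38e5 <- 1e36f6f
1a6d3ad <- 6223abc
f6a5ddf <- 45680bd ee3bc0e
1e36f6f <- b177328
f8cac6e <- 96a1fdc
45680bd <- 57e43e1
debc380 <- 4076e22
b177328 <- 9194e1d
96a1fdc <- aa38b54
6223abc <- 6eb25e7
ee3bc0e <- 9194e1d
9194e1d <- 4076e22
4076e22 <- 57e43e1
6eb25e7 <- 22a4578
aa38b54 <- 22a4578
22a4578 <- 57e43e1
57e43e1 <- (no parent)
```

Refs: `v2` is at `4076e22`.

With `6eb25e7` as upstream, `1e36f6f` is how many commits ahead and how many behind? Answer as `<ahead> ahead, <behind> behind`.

Reachable from 1e36f6f: {1e36f6f, 4076e22, 57e43e1, 9194e1d, b177328}.
Reachable from 6eb25e7: {22a4578, 57e43e1, 6eb25e7}.
Only in 1e36f6f's history (ahead): {1e36f6f, 4076e22, 9194e1d, b177328} — 4.
Only in 6eb25e7's history (behind): {22a4578, 6eb25e7} — 2.

4 ahead, 2 behind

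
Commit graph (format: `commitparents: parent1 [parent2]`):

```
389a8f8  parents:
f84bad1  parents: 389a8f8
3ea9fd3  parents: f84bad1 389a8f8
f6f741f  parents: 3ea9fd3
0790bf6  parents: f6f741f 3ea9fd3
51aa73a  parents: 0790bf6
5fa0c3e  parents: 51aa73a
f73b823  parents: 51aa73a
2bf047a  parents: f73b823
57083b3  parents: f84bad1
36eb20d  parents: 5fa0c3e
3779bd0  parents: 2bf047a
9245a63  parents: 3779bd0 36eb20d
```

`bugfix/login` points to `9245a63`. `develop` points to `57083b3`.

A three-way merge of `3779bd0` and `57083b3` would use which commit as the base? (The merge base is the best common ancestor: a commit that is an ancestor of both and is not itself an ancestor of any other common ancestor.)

f84bad1

Ancestors of 3779bd0: {0790bf6, 2bf047a, 3779bd0, 389a8f8, 3ea9fd3, 51aa73a, f6f741f, f73b823, f84bad1}.
Ancestors of 57083b3: {389a8f8, 57083b3, f84bad1}.
Common ancestors: {389a8f8, f84bad1}.
Among these, f84bad1 is not an ancestor of any other common ancestor — it is the merge base.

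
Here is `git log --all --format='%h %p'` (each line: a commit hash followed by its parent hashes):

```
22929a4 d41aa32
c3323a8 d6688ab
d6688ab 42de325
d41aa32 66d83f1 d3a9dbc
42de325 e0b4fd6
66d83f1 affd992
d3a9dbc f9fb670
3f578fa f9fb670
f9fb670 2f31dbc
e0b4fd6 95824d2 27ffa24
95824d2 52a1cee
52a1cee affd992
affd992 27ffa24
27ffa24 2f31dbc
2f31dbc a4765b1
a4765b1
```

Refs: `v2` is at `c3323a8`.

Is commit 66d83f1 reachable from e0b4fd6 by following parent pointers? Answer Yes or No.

No

Ancestors of e0b4fd6: {27ffa24, 2f31dbc, 52a1cee, 95824d2, a4765b1, affd992, e0b4fd6}.
66d83f1 is not in that set, so it is not an ancestor of e0b4fd6.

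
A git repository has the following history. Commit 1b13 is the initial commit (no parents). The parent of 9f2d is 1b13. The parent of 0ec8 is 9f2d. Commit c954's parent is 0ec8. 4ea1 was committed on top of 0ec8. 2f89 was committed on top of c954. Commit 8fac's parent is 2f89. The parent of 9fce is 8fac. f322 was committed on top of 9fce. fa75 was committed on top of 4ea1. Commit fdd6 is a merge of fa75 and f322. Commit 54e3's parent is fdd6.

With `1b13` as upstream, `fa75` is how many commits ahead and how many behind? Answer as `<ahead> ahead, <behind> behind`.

Reachable from fa75: {0ec8, 1b13, 4ea1, 9f2d, fa75}.
Reachable from 1b13: {1b13}.
Only in fa75's history (ahead): {0ec8, 4ea1, 9f2d, fa75} — 4.
Only in 1b13's history (behind): {} — 0.

4 ahead, 0 behind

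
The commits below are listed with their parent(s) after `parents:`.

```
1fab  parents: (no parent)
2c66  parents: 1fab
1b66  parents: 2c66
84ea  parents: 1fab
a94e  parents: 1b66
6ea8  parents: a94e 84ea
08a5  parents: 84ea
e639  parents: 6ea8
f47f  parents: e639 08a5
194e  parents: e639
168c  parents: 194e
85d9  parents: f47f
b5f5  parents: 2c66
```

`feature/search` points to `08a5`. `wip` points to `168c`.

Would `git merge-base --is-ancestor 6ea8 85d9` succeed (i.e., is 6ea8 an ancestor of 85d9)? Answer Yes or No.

Yes

Ancestors of 85d9 (commits reachable by following parents): {08a5, 1b66, 1fab, 2c66, 6ea8, 84ea, 85d9, a94e, e639, f47f}.
6ea8 is in that set, so it is an ancestor of 85d9.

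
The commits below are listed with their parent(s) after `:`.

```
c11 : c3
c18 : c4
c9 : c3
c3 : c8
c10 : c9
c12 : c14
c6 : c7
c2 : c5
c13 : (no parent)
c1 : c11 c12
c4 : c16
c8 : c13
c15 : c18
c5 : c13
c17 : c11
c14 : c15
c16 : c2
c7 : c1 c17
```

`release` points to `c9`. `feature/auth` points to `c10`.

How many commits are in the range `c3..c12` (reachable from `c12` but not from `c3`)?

Reachable from c12: {c12, c13, c14, c15, c16, c18, c2, c4, c5}.
Reachable from c3: {c13, c3, c8}.
In c12's history but not c3's: {c12, c14, c15, c16, c18, c2, c4, c5} — 8 commits.

8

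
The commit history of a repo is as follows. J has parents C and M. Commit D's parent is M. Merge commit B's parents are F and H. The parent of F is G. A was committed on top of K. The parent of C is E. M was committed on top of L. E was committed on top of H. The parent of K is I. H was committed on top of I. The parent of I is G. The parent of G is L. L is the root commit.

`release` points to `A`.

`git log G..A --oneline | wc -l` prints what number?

Reachable from A: {A, G, I, K, L}.
Reachable from G: {G, L}.
In A's history but not G's: {A, I, K} — 3 commits.

3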